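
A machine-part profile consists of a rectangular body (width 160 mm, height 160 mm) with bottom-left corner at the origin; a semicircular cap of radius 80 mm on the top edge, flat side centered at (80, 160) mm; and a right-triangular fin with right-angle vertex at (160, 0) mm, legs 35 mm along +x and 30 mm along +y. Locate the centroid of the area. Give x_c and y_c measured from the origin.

x_c = 81.33 mm, y_c = 110.65 mm

rectangular body: A = 160 × 160 = 25600.00, centroid at (80.00, 80.00).
semicircular top: A = ½π·80² = 10053.10, centroid at (80.00, 193.95).
triangular fin: A = ½·35·30 = 525.00, centroid at (171.67, 10.00).
ΣA = 36178.10 mm²
ΣAx_c = (25600.00)(80.00) + (10053.10)(80.00) + (525.00)(171.67) = 2942372.72 mm³
ΣAy_c = (25600.00)(80.00) + (10053.10)(193.95) + (525.00)(10.00) = 4003078.77 mm³
x_c = 2942372.72 / 36178.10 = 81.33 mm
y_c = 4003078.77 / 36178.10 = 110.65 mm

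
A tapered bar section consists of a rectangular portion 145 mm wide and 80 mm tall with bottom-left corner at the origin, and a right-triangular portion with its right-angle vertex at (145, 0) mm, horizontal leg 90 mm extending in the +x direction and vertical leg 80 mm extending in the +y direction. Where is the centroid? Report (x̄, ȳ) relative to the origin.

rectangular portion: A = 145 × 80 = 11600.00, centroid at (72.50, 40.00).
triangular portion: A = ½·90·80 = 3600.00, centroid at (175.00, 26.67).
ΣA = 15200.00 mm², ΣAx̄ = 1471000.00 mm³, ΣAȳ = 560000.00 mm³.
x̄ = 1471000.00/15200.00 = 96.78 mm; ȳ = 560000.00/15200.00 = 36.84 mm.

x̄ = 96.78 mm, ȳ = 36.84 mm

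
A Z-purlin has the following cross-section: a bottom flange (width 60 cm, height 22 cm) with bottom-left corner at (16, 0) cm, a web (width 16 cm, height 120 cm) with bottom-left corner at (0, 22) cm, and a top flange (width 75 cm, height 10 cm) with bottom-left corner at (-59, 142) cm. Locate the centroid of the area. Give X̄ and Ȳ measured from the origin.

bottom flange: A = 60 × 22 = 1320.00, centroid at (46.00, 11.00).
web: A = 16 × 120 = 1920.00, centroid at (8.00, 82.00).
top flange: A = 75 × 10 = 750.00, centroid at (-21.50, 147.00).
ΣA = 3990.00 cm², ΣAX̄ = 59955.00 cm³, ΣAȲ = 282210.00 cm³.
X̄ = 59955.00/3990.00 = 15.03 cm; Ȳ = 282210.00/3990.00 = 70.73 cm.

X̄ = 15.03 cm, Ȳ = 70.73 cm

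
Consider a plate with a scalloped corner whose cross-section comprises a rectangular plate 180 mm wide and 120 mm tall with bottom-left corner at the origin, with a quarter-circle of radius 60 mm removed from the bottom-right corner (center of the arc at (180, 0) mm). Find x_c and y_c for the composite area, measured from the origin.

plate: A = 180 × 120 = 21600.00, centroid at (90.00, 60.00).
removed quarter-circle: A = −¼π·60² = -2827.43, centroid at (154.54, 25.46).
ΣA = 18772.57 mm²
ΣAx_c = (21600.00)(90.00) + (-2827.43)(154.54) = 1507061.99 mm³
ΣAy_c = (21600.00)(60.00) + (-2827.43)(25.46) = 1224000.00 mm³
x_c = 1507061.99 / 18772.57 = 80.28 mm
y_c = 1224000.00 / 18772.57 = 65.20 mm

x_c = 80.28 mm, y_c = 65.20 mm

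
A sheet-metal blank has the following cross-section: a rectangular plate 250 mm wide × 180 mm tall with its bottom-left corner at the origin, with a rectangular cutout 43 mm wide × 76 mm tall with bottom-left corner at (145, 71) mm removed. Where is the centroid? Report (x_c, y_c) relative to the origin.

plate: A = 250 × 180 = 45000.00, centroid at (125.00, 90.00).
hole: A = −(43 × 76) = -3268.00, centroid at (166.50, 109.00).
ΣA = 41732.00 mm²
ΣAx_c = (45000.00)(125.00) + (-3268.00)(166.50) = 5080878.00 mm³
ΣAy_c = (45000.00)(90.00) + (-3268.00)(109.00) = 3693788.00 mm³
x_c = 5080878.00 / 41732.00 = 121.75 mm
y_c = 3693788.00 / 41732.00 = 88.51 mm

x_c = 121.75 mm, y_c = 88.51 mm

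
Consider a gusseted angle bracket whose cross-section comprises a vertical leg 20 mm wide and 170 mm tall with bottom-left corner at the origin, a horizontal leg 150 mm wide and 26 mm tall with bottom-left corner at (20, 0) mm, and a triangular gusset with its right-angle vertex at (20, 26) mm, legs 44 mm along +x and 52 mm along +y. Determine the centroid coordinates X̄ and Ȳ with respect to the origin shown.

vertical leg: A = 20 × 170 = 3400.00, centroid at (10.00, 85.00).
horizontal leg: A = 150 × 26 = 3900.00, centroid at (95.00, 13.00).
gusset: A = ½·44·52 = 1144.00, centroid at (34.67, 43.33).
ΣA = 8444.00 mm²
ΣAX̄ = (3400.00)(10.00) + (3900.00)(95.00) + (1144.00)(34.67) = 444158.67 mm³
ΣAȲ = (3400.00)(85.00) + (3900.00)(13.00) + (1144.00)(43.33) = 389273.33 mm³
X̄ = 444158.67 / 8444.00 = 52.60 mm
Ȳ = 389273.33 / 8444.00 = 46.10 mm

X̄ = 52.60 mm, Ȳ = 46.10 mm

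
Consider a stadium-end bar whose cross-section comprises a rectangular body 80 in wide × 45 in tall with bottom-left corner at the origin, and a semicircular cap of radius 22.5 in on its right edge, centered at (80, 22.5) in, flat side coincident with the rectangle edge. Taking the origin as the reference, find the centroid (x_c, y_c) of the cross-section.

x_c = 48.96 in, y_c = 22.50 in

Part | A | x̄ᵢ | ȳᵢ | A·x̄ᵢ | A·ȳᵢ
rectangular body | 3600.00 | 40.00 | 22.50 | 144000.00 | 81000.00
semicircular end | 795.22 | 89.55 | 22.50 | 71211.00 | 17892.35
Σ | 4395.22 |  |  | 215211.00 | 98892.35
x_c = 215211.00 / 4395.22 = 48.96 in
y_c = 98892.35 / 4395.22 = 22.50 in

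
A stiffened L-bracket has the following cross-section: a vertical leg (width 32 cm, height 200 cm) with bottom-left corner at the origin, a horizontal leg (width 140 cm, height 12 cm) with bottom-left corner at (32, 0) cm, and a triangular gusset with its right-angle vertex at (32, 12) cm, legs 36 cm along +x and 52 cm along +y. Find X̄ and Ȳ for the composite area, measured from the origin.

X̄ = 34.93 cm, Ȳ = 75.15 cm

vertical leg: A = 32 × 200 = 6400.00, centroid at (16.00, 100.00).
horizontal leg: A = 140 × 12 = 1680.00, centroid at (102.00, 6.00).
gusset: A = ½·36·52 = 936.00, centroid at (44.00, 29.33).
ΣA = 9016.00 cm²
ΣAX̄ = (6400.00)(16.00) + (1680.00)(102.00) + (936.00)(44.00) = 314944.00 cm³
ΣAȲ = (6400.00)(100.00) + (1680.00)(6.00) + (936.00)(29.33) = 677536.00 cm³
X̄ = 314944.00 / 9016.00 = 34.93 cm
Ȳ = 677536.00 / 9016.00 = 75.15 cm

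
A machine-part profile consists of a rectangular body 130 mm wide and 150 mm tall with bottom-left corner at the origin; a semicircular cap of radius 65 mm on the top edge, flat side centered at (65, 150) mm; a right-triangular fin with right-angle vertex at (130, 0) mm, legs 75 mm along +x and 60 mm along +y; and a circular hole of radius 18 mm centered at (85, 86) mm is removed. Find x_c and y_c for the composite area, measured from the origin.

x_c = 71.66 mm, y_c = 94.95 mm

rectangular body: A = 130 × 150 = 19500.00, centroid at (65.00, 75.00).
semicircular top: A = ½π·65² = 6636.61, centroid at (65.00, 177.59).
triangular fin: A = ½·75·60 = 2250.00, centroid at (155.00, 20.00).
hole: A = −π·18² = -1017.88, centroid at (85.00, 86.00).
ΣA = 27368.74 mm²
ΣAx_c = (19500.00)(65.00) + (6636.61)(65.00) + (2250.00)(155.00) + (-1017.88)(85.00) = 1961110.48 mm³
ΣAy_c = (19500.00)(75.00) + (6636.61)(177.59) + (2250.00)(20.00) + (-1017.88)(86.00) = 2598538.17 mm³
x_c = 1961110.48 / 27368.74 = 71.66 mm
y_c = 2598538.17 / 27368.74 = 94.95 mm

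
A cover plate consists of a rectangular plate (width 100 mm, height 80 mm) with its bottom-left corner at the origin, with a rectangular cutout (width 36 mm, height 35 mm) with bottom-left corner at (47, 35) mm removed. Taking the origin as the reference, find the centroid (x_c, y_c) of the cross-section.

x_c = 47.20 mm, y_c = 37.66 mm

plate: A = 100 × 80 = 8000.00, centroid at (50.00, 40.00).
hole: A = −(36 × 35) = -1260.00, centroid at (65.00, 52.50).
ΣA = 6740.00 mm², ΣAx_c = 318100.00 mm³, ΣAy_c = 253850.00 mm³.
x_c = 318100.00/6740.00 = 47.20 mm; y_c = 253850.00/6740.00 = 37.66 mm.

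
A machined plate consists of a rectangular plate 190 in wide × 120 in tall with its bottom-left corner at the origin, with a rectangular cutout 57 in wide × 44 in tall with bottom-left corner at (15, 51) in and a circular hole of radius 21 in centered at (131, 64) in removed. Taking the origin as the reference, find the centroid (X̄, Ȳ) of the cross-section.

X̄ = 99.19 in, Ȳ = 57.98 in

plate: A = 190 × 120 = 22800.00, centroid at (95.00, 60.00).
hole 1: A = −(57 × 44) = -2508.00, centroid at (43.50, 73.00).
hole 2: A = −π·21² = -1385.44, centroid at (131.00, 64.00).
ΣA = 18906.56 in², ΣAX̄ = 1875409.05 in³, ΣAȲ = 1096247.69 in³.
X̄ = 1875409.05/18906.56 = 99.19 in; Ȳ = 1096247.69/18906.56 = 57.98 in.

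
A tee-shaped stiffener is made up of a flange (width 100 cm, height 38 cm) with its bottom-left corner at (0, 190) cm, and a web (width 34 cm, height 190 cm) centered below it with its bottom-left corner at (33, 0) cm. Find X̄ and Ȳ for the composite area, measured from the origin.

X̄ = 50.00 cm, Ȳ = 137.22 cm

Part | A | x̄ᵢ | ȳᵢ | A·x̄ᵢ | A·ȳᵢ
web | 6460.00 | 50.00 | 95.00 | 323000.00 | 613700.00
flange | 3800.00 | 50.00 | 209.00 | 190000.00 | 794200.00
Σ | 10260.00 |  |  | 513000.00 | 1407900.00
X̄ = 513000.00 / 10260.00 = 50.00 cm
Ȳ = 1407900.00 / 10260.00 = 137.22 cm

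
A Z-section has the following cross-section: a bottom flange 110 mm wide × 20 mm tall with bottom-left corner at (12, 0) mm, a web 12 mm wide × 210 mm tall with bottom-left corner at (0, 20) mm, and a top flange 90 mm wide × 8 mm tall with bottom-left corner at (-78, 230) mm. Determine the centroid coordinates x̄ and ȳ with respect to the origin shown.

x̄ = 25.51 mm, ȳ = 92.92 mm

Part | A | x̄ᵢ | ȳᵢ | A·x̄ᵢ | A·ȳᵢ
bottom flange | 2200.00 | 67.00 | 10.00 | 147400.00 | 22000.00
web | 2520.00 | 6.00 | 125.00 | 15120.00 | 315000.00
top flange | 720.00 | -33.00 | 234.00 | -23760.00 | 168480.00
Σ | 5440.00 |  |  | 138760.00 | 505480.00
x̄ = 138760.00 / 5440.00 = 25.51 mm
ȳ = 505480.00 / 5440.00 = 92.92 mm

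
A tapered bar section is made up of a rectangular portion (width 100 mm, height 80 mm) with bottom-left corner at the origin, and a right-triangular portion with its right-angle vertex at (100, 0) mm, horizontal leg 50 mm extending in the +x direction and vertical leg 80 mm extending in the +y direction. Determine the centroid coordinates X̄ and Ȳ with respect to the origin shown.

Part | A | x̄ᵢ | ȳᵢ | A·x̄ᵢ | A·ȳᵢ
rectangular portion | 8000.00 | 50.00 | 40.00 | 400000.00 | 320000.00
triangular portion | 2000.00 | 116.67 | 26.67 | 233333.33 | 53333.33
Σ | 10000.00 |  |  | 633333.33 | 373333.33
X̄ = 633333.33 / 10000.00 = 63.33 mm
Ȳ = 373333.33 / 10000.00 = 37.33 mm

X̄ = 63.33 mm, Ȳ = 37.33 mm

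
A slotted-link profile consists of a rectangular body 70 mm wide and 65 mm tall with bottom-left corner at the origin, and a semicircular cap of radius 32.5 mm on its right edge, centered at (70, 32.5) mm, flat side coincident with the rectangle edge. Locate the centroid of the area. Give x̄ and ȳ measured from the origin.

x̄ = 48.04 mm, ȳ = 32.50 mm

rectangular body: A = 70 × 65 = 4550.00, centroid at (35.00, 32.50).
semicircular end: A = ½π·32.5² = 1659.15, centroid at (83.79, 32.50).
ΣA = 6209.15 mm²
ΣAx̄ = (4550.00)(35.00) + (1659.15)(83.79) = 298276.17 mm³
ΣAȳ = (4550.00)(32.50) + (1659.15)(32.50) = 201797.49 mm³
x̄ = 298276.17 / 6209.15 = 48.04 mm
ȳ = 201797.49 / 6209.15 = 32.50 mm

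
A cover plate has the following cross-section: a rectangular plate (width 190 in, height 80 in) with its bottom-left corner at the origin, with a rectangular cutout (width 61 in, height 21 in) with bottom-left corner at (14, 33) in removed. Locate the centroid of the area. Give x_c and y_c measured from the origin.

x_c = 99.65 in, y_c = 39.68 in

plate: A = 190 × 80 = 15200.00, centroid at (95.00, 40.00).
hole: A = −(61 × 21) = -1281.00, centroid at (44.50, 43.50).
ΣA = 13919.00 in²
ΣAx_c = (15200.00)(95.00) + (-1281.00)(44.50) = 1386995.50 in³
ΣAy_c = (15200.00)(40.00) + (-1281.00)(43.50) = 552276.50 in³
x_c = 1386995.50 / 13919.00 = 99.65 in
y_c = 552276.50 / 13919.00 = 39.68 in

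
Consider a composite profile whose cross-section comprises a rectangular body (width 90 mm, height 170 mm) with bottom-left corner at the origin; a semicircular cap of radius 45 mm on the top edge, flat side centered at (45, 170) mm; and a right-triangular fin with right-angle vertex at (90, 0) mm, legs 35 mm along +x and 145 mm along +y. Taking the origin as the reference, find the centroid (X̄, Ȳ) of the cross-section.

X̄ = 51.84 mm, Ȳ = 96.33 mm

rectangular body: A = 90 × 170 = 15300.00, centroid at (45.00, 85.00).
semicircular top: A = ½π·45² = 3180.86, centroid at (45.00, 189.10).
triangular fin: A = ½·35·145 = 2537.50, centroid at (101.67, 48.33).
ΣA = 21018.36 mm², ΣAX̄ = 1089617.98 mm³, ΣAȲ = 2024642.47 mm³.
X̄ = 1089617.98/21018.36 = 51.84 mm; Ȳ = 2024642.47/21018.36 = 96.33 mm.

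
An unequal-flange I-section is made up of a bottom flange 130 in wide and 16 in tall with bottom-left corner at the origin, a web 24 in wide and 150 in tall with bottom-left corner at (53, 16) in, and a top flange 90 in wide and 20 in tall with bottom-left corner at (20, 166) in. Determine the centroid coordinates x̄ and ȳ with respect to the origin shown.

x̄ = 65.00 in, ȳ = 88.37 in

bottom flange: A = 130 × 16 = 2080.00, centroid at (65.00, 8.00).
web: A = 24 × 150 = 3600.00, centroid at (65.00, 91.00).
top flange: A = 90 × 20 = 1800.00, centroid at (65.00, 176.00).
ΣA = 7480.00 in²
ΣAx̄ = (2080.00)(65.00) + (3600.00)(65.00) + (1800.00)(65.00) = 486200.00 in³
ΣAȳ = (2080.00)(8.00) + (3600.00)(91.00) + (1800.00)(176.00) = 661040.00 in³
x̄ = 486200.00 / 7480.00 = 65.00 in
ȳ = 661040.00 / 7480.00 = 88.37 in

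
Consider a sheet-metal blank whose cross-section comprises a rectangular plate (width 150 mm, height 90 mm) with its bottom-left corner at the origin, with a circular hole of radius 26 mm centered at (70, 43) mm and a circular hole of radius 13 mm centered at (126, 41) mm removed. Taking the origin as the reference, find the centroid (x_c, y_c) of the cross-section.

x_c = 73.48 mm, y_c = 45.59 mm

Part | A | x̄ᵢ | ȳᵢ | A·x̄ᵢ | A·ȳᵢ
plate | 13500.00 | 75.00 | 45.00 | 1012500.00 | 607500.00
hole 1 | -2123.72 | 70.00 | 43.00 | -148660.16 | -91319.82
hole 2 | -530.93 | 126.00 | 41.00 | -66897.07 | -21768.10
Σ | 10845.35 |  |  | 796942.76 | 494412.09
x_c = 796942.76 / 10845.35 = 73.48 mm
y_c = 494412.09 / 10845.35 = 45.59 mm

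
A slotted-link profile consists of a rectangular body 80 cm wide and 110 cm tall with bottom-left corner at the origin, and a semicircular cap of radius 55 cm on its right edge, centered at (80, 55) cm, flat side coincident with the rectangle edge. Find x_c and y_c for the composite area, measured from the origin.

rectangular body: A = 80 × 110 = 8800.00, centroid at (40.00, 55.00).
semicircular end: A = ½π·55² = 4751.66, centroid at (103.34, 55.00).
ΣA = 13551.66 cm², ΣAx_c = 843049.38 cm³, ΣAy_c = 745341.24 cm³.
x_c = 843049.38/13551.66 = 62.21 cm; y_c = 745341.24/13551.66 = 55.00 cm.

x_c = 62.21 cm, y_c = 55.00 cm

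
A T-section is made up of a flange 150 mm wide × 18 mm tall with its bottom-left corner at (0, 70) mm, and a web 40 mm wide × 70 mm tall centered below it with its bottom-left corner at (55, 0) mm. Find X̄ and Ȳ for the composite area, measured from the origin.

Part | A | x̄ᵢ | ȳᵢ | A·x̄ᵢ | A·ȳᵢ
web | 2800.00 | 75.00 | 35.00 | 210000.00 | 98000.00
flange | 2700.00 | 75.00 | 79.00 | 202500.00 | 213300.00
Σ | 5500.00 |  |  | 412500.00 | 311300.00
X̄ = 412500.00 / 5500.00 = 75.00 mm
Ȳ = 311300.00 / 5500.00 = 56.60 mm

X̄ = 75.00 mm, Ȳ = 56.60 mm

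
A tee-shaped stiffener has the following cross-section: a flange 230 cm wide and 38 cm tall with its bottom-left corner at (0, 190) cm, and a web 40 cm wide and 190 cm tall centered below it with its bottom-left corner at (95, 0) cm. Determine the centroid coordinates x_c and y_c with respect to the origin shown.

web: A = 40 × 190 = 7600.00, centroid at (115.00, 95.00).
flange: A = 230 × 38 = 8740.00, centroid at (115.00, 209.00).
ΣA = 16340.00 cm², ΣAx_c = 1879100.00 cm³, ΣAy_c = 2548660.00 cm³.
x_c = 1879100.00/16340.00 = 115.00 cm; y_c = 2548660.00/16340.00 = 155.98 cm.

x_c = 115.00 cm, y_c = 155.98 cm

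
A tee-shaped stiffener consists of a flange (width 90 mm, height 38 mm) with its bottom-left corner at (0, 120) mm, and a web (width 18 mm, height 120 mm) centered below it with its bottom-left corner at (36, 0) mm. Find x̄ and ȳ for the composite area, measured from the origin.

x̄ = 45.00 mm, ȳ = 108.42 mm

Part | A | x̄ᵢ | ȳᵢ | A·x̄ᵢ | A·ȳᵢ
web | 2160.00 | 45.00 | 60.00 | 97200.00 | 129600.00
flange | 3420.00 | 45.00 | 139.00 | 153900.00 | 475380.00
Σ | 5580.00 |  |  | 251100.00 | 604980.00
x̄ = 251100.00 / 5580.00 = 45.00 mm
ȳ = 604980.00 / 5580.00 = 108.42 mm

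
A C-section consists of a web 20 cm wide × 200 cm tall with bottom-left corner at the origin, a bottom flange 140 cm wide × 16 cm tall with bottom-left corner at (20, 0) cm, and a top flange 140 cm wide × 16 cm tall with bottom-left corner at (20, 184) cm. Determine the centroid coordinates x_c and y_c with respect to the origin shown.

web: A = 20 × 200 = 4000.00, centroid at (10.00, 100.00).
bottom flange: A = 140 × 16 = 2240.00, centroid at (90.00, 8.00).
top flange: A = 140 × 16 = 2240.00, centroid at (90.00, 192.00).
ΣA = 8480.00 cm², ΣAx_c = 443200.00 cm³, ΣAy_c = 848000.00 cm³.
x_c = 443200.00/8480.00 = 52.26 cm; y_c = 848000.00/8480.00 = 100.00 cm.

x_c = 52.26 cm, y_c = 100.00 cm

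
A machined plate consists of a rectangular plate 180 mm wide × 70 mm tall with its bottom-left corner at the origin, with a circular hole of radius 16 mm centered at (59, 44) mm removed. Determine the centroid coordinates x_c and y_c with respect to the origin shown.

x_c = 92.11 mm, y_c = 34.39 mm

Part | A | x̄ᵢ | ȳᵢ | A·x̄ᵢ | A·ȳᵢ
plate | 12600.00 | 90.00 | 35.00 | 1134000.00 | 441000.00
hole | -804.25 | 59.00 | 44.00 | -47450.62 | -35386.90
Σ | 11795.75 |  |  | 1086549.38 | 405613.10
x_c = 1086549.38 / 11795.75 = 92.11 mm
y_c = 405613.10 / 11795.75 = 34.39 mm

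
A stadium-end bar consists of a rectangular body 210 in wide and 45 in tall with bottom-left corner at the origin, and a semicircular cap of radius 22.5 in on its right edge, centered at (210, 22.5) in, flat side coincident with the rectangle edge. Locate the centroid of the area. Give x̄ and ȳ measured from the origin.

x̄ = 113.89 in, ȳ = 22.50 in

rectangular body: A = 210 × 45 = 9450.00, centroid at (105.00, 22.50).
semicircular end: A = ½π·22.5² = 795.22, centroid at (219.55, 22.50).
ΣA = 10245.22 in²
ΣAx̄ = (9450.00)(105.00) + (795.22)(219.55) = 1166839.03 in³
ΣAȳ = (9450.00)(22.50) + (795.22)(22.50) = 230517.35 in³
x̄ = 1166839.03 / 10245.22 = 113.89 in
ȳ = 230517.35 / 10245.22 = 22.50 in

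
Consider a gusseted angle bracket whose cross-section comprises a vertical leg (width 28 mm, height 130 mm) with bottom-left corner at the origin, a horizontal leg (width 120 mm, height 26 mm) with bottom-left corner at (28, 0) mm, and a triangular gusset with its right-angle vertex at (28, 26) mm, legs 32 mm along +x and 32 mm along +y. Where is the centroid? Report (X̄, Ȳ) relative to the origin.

Part | A | x̄ᵢ | ȳᵢ | A·x̄ᵢ | A·ȳᵢ
vertical leg | 3640.00 | 14.00 | 65.00 | 50960.00 | 236600.00
horizontal leg | 3120.00 | 88.00 | 13.00 | 274560.00 | 40560.00
gusset | 512.00 | 38.67 | 36.67 | 19797.33 | 18773.33
Σ | 7272.00 |  |  | 345317.33 | 295933.33
X̄ = 345317.33 / 7272.00 = 47.49 mm
Ȳ = 295933.33 / 7272.00 = 40.69 mm

X̄ = 47.49 mm, Ȳ = 40.69 mm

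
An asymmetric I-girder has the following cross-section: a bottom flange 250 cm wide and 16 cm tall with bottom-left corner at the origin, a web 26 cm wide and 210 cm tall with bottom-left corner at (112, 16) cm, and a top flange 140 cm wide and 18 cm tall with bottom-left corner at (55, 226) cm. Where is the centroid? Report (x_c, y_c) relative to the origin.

x_c = 125.00 cm, y_c = 107.25 cm

bottom flange: A = 250 × 16 = 4000.00, centroid at (125.00, 8.00).
web: A = 26 × 210 = 5460.00, centroid at (125.00, 121.00).
top flange: A = 140 × 18 = 2520.00, centroid at (125.00, 235.00).
ΣA = 11980.00 cm²
ΣAx_c = (4000.00)(125.00) + (5460.00)(125.00) + (2520.00)(125.00) = 1497500.00 cm³
ΣAy_c = (4000.00)(8.00) + (5460.00)(121.00) + (2520.00)(235.00) = 1284860.00 cm³
x_c = 1497500.00 / 11980.00 = 125.00 cm
y_c = 1284860.00 / 11980.00 = 107.25 cm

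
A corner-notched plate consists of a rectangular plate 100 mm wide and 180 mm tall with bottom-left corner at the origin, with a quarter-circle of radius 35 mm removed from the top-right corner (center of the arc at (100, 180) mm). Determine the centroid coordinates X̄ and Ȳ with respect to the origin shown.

X̄ = 48.02 mm, Ȳ = 85.76 mm

plate: A = 100 × 180 = 18000.00, centroid at (50.00, 90.00).
removed quarter-circle: A = −¼π·35² = -962.11, centroid at (85.15, 165.15).
ΣA = 17037.89 mm², ΣAX̄ = 818080.39 mm³, ΣAȲ = 1461111.37 mm³.
X̄ = 818080.39/17037.89 = 48.02 mm; Ȳ = 1461111.37/17037.89 = 85.76 mm.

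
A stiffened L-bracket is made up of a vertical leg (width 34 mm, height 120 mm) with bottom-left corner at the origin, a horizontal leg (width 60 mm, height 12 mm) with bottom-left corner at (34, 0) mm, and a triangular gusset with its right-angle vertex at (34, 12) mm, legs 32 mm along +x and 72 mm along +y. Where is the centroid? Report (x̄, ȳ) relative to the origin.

vertical leg: A = 34 × 120 = 4080.00, centroid at (17.00, 60.00).
horizontal leg: A = 60 × 12 = 720.00, centroid at (64.00, 6.00).
gusset: A = ½·32·72 = 1152.00, centroid at (44.67, 36.00).
ΣA = 5952.00 mm²
ΣAx̄ = (4080.00)(17.00) + (720.00)(64.00) + (1152.00)(44.67) = 166896.00 mm³
ΣAȳ = (4080.00)(60.00) + (720.00)(6.00) + (1152.00)(36.00) = 290592.00 mm³
x̄ = 166896.00 / 5952.00 = 28.04 mm
ȳ = 290592.00 / 5952.00 = 48.82 mm

x̄ = 28.04 mm, ȳ = 48.82 mm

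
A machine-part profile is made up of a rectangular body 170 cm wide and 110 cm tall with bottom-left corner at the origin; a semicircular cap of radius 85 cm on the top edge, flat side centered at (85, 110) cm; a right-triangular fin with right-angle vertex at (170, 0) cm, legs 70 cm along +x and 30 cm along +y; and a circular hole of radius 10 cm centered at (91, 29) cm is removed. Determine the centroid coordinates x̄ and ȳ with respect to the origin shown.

x̄ = 88.63 cm, ȳ = 87.31 cm

rectangular body: A = 170 × 110 = 18700.00, centroid at (85.00, 55.00).
semicircular top: A = ½π·85² = 11349.00, centroid at (85.00, 146.08).
triangular fin: A = ½·70·30 = 1050.00, centroid at (193.33, 10.00).
hole: A = −π·10² = -314.16, centroid at (91.00, 29.00).
ΣA = 30784.84 cm²
ΣAx̄ = (18700.00)(85.00) + (11349.00)(85.00) + (1050.00)(193.33) + (-314.16)(91.00) = 2728576.80 cm³
ΣAȳ = (18700.00)(55.00) + (11349.00)(146.08) + (1050.00)(10.00) + (-314.16)(29.00) = 2687696.43 cm³
x̄ = 2728576.80 / 30784.84 = 88.63 cm
ȳ = 2687696.43 / 30784.84 = 87.31 cm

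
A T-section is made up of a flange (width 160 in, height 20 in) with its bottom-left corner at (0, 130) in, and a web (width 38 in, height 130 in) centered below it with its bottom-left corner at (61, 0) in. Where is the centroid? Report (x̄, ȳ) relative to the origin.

web: A = 38 × 130 = 4940.00, centroid at (80.00, 65.00).
flange: A = 160 × 20 = 3200.00, centroid at (80.00, 140.00).
ΣA = 8140.00 in², ΣAx̄ = 651200.00 in³, ΣAȳ = 769100.00 in³.
x̄ = 651200.00/8140.00 = 80.00 in; ȳ = 769100.00/8140.00 = 94.48 in.

x̄ = 80.00 in, ȳ = 94.48 in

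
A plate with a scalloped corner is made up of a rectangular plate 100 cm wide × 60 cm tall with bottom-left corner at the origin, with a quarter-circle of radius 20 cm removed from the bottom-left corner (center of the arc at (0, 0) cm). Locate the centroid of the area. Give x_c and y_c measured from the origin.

x_c = 52.29 cm, y_c = 31.19 cm

plate: A = 100 × 60 = 6000.00, centroid at (50.00, 30.00).
removed quarter-circle: A = −¼π·20² = -314.16, centroid at (8.49, 8.49).
ΣA = 5685.84 cm²
ΣAx_c = (6000.00)(50.00) + (-314.16)(8.49) = 297333.33 cm³
ΣAy_c = (6000.00)(30.00) + (-314.16)(8.49) = 177333.33 cm³
x_c = 297333.33 / 5685.84 = 52.29 cm
y_c = 177333.33 / 5685.84 = 31.19 cm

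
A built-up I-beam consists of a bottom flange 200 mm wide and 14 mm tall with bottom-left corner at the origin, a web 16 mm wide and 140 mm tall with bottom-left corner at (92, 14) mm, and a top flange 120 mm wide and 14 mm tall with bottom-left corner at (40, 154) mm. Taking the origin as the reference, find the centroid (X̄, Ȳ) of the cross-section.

bottom flange: A = 200 × 14 = 2800.00, centroid at (100.00, 7.00).
web: A = 16 × 140 = 2240.00, centroid at (100.00, 84.00).
top flange: A = 120 × 14 = 1680.00, centroid at (100.00, 161.00).
ΣA = 6720.00 mm²
ΣAX̄ = (2800.00)(100.00) + (2240.00)(100.00) + (1680.00)(100.00) = 672000.00 mm³
ΣAȲ = (2800.00)(7.00) + (2240.00)(84.00) + (1680.00)(161.00) = 478240.00 mm³
X̄ = 672000.00 / 6720.00 = 100.00 mm
Ȳ = 478240.00 / 6720.00 = 71.17 mm

X̄ = 100.00 mm, Ȳ = 71.17 mm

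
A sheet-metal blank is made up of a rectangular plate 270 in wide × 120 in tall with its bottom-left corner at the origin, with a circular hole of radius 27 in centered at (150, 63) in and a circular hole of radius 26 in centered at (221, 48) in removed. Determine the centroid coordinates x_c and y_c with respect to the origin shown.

plate: A = 270 × 120 = 32400.00, centroid at (135.00, 60.00).
hole 1: A = −π·27² = -2290.22, centroid at (150.00, 63.00).
hole 2: A = −π·26² = -2123.72, centroid at (221.00, 48.00).
ΣA = 27986.06 in², ΣAx_c = 3561125.47 in³, ΣAy_c = 1697777.68 in³.
x_c = 3561125.47/27986.06 = 127.25 in; y_c = 1697777.68/27986.06 = 60.67 in.

x_c = 127.25 in, y_c = 60.67 in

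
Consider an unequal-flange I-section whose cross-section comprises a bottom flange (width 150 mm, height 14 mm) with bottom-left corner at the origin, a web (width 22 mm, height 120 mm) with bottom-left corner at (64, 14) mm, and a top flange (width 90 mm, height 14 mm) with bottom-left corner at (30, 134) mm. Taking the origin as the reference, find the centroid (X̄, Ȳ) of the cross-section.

X̄ = 75.00 mm, Ȳ = 64.62 mm

Part | A | x̄ᵢ | ȳᵢ | A·x̄ᵢ | A·ȳᵢ
bottom flange | 2100.00 | 75.00 | 7.00 | 157500.00 | 14700.00
web | 2640.00 | 75.00 | 74.00 | 198000.00 | 195360.00
top flange | 1260.00 | 75.00 | 141.00 | 94500.00 | 177660.00
Σ | 6000.00 |  |  | 450000.00 | 387720.00
X̄ = 450000.00 / 6000.00 = 75.00 mm
Ȳ = 387720.00 / 6000.00 = 64.62 mm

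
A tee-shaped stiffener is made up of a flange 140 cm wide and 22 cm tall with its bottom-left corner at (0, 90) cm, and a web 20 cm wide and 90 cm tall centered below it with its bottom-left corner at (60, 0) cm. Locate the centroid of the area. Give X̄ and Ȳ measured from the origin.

X̄ = 70.00 cm, Ȳ = 80.34 cm

web: A = 20 × 90 = 1800.00, centroid at (70.00, 45.00).
flange: A = 140 × 22 = 3080.00, centroid at (70.00, 101.00).
ΣA = 4880.00 cm²
ΣAX̄ = (1800.00)(70.00) + (3080.00)(70.00) = 341600.00 cm³
ΣAȲ = (1800.00)(45.00) + (3080.00)(101.00) = 392080.00 cm³
X̄ = 341600.00 / 4880.00 = 70.00 cm
Ȳ = 392080.00 / 4880.00 = 80.34 cm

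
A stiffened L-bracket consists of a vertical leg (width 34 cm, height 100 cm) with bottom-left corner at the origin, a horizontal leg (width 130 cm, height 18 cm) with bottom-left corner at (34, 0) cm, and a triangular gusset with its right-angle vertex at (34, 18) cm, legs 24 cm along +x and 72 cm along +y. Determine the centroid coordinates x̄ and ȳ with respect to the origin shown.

vertical leg: A = 34 × 100 = 3400.00, centroid at (17.00, 50.00).
horizontal leg: A = 130 × 18 = 2340.00, centroid at (99.00, 9.00).
gusset: A = ½·24·72 = 864.00, centroid at (42.00, 42.00).
ΣA = 6604.00 cm², ΣAx̄ = 325748.00 cm³, ΣAȳ = 227348.00 cm³.
x̄ = 325748.00/6604.00 = 49.33 cm; ȳ = 227348.00/6604.00 = 34.43 cm.

x̄ = 49.33 cm, ȳ = 34.43 cm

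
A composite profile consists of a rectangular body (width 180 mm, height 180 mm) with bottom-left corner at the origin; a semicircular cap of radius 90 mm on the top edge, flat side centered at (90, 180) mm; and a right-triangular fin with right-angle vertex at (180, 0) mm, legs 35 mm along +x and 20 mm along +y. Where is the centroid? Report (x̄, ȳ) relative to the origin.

x̄ = 90.78 mm, ȳ = 125.23 mm

rectangular body: A = 180 × 180 = 32400.00, centroid at (90.00, 90.00).
semicircular top: A = ½π·90² = 12723.45, centroid at (90.00, 218.20).
triangular fin: A = ½·35·20 = 350.00, centroid at (191.67, 6.67).
ΣA = 45473.45 mm²
ΣAx̄ = (32400.00)(90.00) + (12723.45)(90.00) + (350.00)(191.67) = 4128193.86 mm³
ΣAȳ = (32400.00)(90.00) + (12723.45)(218.20) + (350.00)(6.67) = 5694554.38 mm³
x̄ = 4128193.86 / 45473.45 = 90.78 mm
ȳ = 5694554.38 / 45473.45 = 125.23 mm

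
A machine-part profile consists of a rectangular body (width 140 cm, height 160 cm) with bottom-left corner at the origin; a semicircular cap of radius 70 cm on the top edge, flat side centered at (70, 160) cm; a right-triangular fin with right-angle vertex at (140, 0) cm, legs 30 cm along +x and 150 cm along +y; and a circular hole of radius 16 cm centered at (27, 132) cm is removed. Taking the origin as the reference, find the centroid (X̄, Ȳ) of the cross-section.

rectangular body: A = 140 × 160 = 22400.00, centroid at (70.00, 80.00).
semicircular top: A = ½π·70² = 7696.90, centroid at (70.00, 189.71).
triangular fin: A = ½·30·150 = 2250.00, centroid at (150.00, 50.00).
hole: A = −π·16² = -804.25, centroid at (27.00, 132.00).
ΣA = 31542.65 cm², ΣAX̄ = 2422568.45 cm³, ΣAȲ = 3258510.29 cm³.
X̄ = 2422568.45/31542.65 = 76.80 cm; Ȳ = 3258510.29/31542.65 = 103.30 cm.

X̄ = 76.80 cm, Ȳ = 103.30 cm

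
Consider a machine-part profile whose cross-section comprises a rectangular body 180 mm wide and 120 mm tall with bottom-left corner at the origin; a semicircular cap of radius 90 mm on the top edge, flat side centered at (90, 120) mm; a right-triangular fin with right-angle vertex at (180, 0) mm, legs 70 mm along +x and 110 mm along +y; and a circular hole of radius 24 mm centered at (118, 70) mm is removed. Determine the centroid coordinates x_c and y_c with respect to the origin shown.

x_c = 100.61 mm, y_c = 91.39 mm

rectangular body: A = 180 × 120 = 21600.00, centroid at (90.00, 60.00).
semicircular top: A = ½π·90² = 12723.45, centroid at (90.00, 158.20).
triangular fin: A = ½·70·110 = 3850.00, centroid at (203.33, 36.67).
hole: A = −π·24² = -1809.56, centroid at (118.00, 70.00).
ΣA = 36363.89 mm², ΣAx_c = 3658416.09 mm³, ΣAy_c = 3323311.68 mm³.
x_c = 3658416.09/36363.89 = 100.61 mm; y_c = 3323311.68/36363.89 = 91.39 mm.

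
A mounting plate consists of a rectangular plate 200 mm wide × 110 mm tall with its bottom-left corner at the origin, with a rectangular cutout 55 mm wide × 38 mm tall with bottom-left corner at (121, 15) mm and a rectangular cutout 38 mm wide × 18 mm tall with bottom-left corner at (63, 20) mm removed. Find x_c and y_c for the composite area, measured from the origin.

Part | A | x̄ᵢ | ȳᵢ | A·x̄ᵢ | A·ȳᵢ
plate | 22000.00 | 100.00 | 55.00 | 2200000.00 | 1210000.00
hole 1 | -2090.00 | 148.50 | 34.00 | -310365.00 | -71060.00
hole 2 | -684.00 | 82.00 | 29.00 | -56088.00 | -19836.00
Σ | 19226.00 |  |  | 1833547.00 | 1119104.00
x_c = 1833547.00 / 19226.00 = 95.37 mm
y_c = 1119104.00 / 19226.00 = 58.21 mm

x_c = 95.37 mm, y_c = 58.21 mm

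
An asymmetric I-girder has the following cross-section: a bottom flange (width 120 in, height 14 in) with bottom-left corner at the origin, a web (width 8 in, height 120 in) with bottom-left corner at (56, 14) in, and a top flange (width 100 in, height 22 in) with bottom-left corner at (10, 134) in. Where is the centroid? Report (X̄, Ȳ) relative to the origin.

X̄ = 60.00 in, Ȳ = 83.02 in

Part | A | x̄ᵢ | ȳᵢ | A·x̄ᵢ | A·ȳᵢ
bottom flange | 1680.00 | 60.00 | 7.00 | 100800.00 | 11760.00
web | 960.00 | 60.00 | 74.00 | 57600.00 | 71040.00
top flange | 2200.00 | 60.00 | 145.00 | 132000.00 | 319000.00
Σ | 4840.00 |  |  | 290400.00 | 401800.00
X̄ = 290400.00 / 4840.00 = 60.00 in
Ȳ = 401800.00 / 4840.00 = 83.02 in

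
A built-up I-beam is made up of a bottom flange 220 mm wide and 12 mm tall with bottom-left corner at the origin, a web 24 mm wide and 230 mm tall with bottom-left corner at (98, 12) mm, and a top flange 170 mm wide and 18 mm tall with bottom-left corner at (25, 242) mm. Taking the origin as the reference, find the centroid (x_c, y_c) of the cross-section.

x_c = 110.00 mm, y_c = 132.35 mm

bottom flange: A = 220 × 12 = 2640.00, centroid at (110.00, 6.00).
web: A = 24 × 230 = 5520.00, centroid at (110.00, 127.00).
top flange: A = 170 × 18 = 3060.00, centroid at (110.00, 251.00).
ΣA = 11220.00 mm², ΣAx_c = 1234200.00 mm³, ΣAy_c = 1484940.00 mm³.
x_c = 1234200.00/11220.00 = 110.00 mm; y_c = 1484940.00/11220.00 = 132.35 mm.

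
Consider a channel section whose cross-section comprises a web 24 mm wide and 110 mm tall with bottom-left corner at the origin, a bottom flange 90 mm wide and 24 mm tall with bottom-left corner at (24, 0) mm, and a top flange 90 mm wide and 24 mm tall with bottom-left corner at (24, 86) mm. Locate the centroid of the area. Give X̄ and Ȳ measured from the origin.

web: A = 24 × 110 = 2640.00, centroid at (12.00, 55.00).
bottom flange: A = 90 × 24 = 2160.00, centroid at (69.00, 12.00).
top flange: A = 90 × 24 = 2160.00, centroid at (69.00, 98.00).
ΣA = 6960.00 mm², ΣAX̄ = 329760.00 mm³, ΣAȲ = 382800.00 mm³.
X̄ = 329760.00/6960.00 = 47.38 mm; Ȳ = 382800.00/6960.00 = 55.00 mm.

X̄ = 47.38 mm, Ȳ = 55.00 mm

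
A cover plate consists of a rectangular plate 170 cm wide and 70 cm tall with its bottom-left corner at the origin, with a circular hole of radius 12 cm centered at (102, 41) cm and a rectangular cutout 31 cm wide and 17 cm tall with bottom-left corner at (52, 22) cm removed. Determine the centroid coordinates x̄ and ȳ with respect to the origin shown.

plate: A = 170 × 70 = 11900.00, centroid at (85.00, 35.00).
hole 1: A = −π·12² = -452.39, centroid at (102.00, 41.00).
hole 2: A = −(31 × 17) = -527.00, centroid at (67.50, 30.50).
ΣA = 10920.61 cm²
ΣAx̄ = (11900.00)(85.00) + (-452.39)(102.00) + (-527.00)(67.50) = 929783.79 cm³
ΣAȳ = (11900.00)(35.00) + (-452.39)(41.00) + (-527.00)(30.50) = 381878.54 cm³
x̄ = 929783.79 / 10920.61 = 85.14 cm
ȳ = 381878.54 / 10920.61 = 34.97 cm

x̄ = 85.14 cm, ȳ = 34.97 cm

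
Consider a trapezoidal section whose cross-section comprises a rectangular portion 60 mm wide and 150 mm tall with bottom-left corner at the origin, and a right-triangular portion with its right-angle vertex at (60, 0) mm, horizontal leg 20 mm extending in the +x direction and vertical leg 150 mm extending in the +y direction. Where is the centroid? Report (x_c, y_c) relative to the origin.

x_c = 35.24 mm, y_c = 71.43 mm

Part | A | x̄ᵢ | ȳᵢ | A·x̄ᵢ | A·ȳᵢ
rectangular portion | 9000.00 | 30.00 | 75.00 | 270000.00 | 675000.00
triangular portion | 1500.00 | 66.67 | 50.00 | 100000.00 | 75000.00
Σ | 10500.00 |  |  | 370000.00 | 750000.00
x_c = 370000.00 / 10500.00 = 35.24 mm
y_c = 750000.00 / 10500.00 = 71.43 mm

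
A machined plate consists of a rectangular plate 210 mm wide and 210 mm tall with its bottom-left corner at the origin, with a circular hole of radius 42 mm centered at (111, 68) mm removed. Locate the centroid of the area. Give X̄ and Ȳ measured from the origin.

X̄ = 104.14 mm, Ȳ = 110.32 mm

plate: A = 210 × 210 = 44100.00, centroid at (105.00, 105.00).
hole: A = −π·42² = -5541.77, centroid at (111.00, 68.00).
ΣA = 38558.23 mm²
ΣAX̄ = (44100.00)(105.00) + (-5541.77)(111.00) = 4015363.59 mm³
ΣAȲ = (44100.00)(105.00) + (-5541.77)(68.00) = 4253659.68 mm³
X̄ = 4015363.59 / 38558.23 = 104.14 mm
Ȳ = 4253659.68 / 38558.23 = 110.32 mm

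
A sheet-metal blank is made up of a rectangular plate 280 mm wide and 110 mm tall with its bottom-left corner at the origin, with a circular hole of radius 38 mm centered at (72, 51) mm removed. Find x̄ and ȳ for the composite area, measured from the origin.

Part | A | x̄ᵢ | ȳᵢ | A·x̄ᵢ | A·ȳᵢ
plate | 30800.00 | 140.00 | 55.00 | 4312000.00 | 1694000.00
hole | -4536.46 | 72.00 | 51.00 | -326625.11 | -231359.45
Σ | 26263.54 |  |  | 3985374.89 | 1462640.55
x̄ = 3985374.89 / 26263.54 = 151.75 mm
ȳ = 1462640.55 / 26263.54 = 55.69 mm

x̄ = 151.75 mm, ȳ = 55.69 mm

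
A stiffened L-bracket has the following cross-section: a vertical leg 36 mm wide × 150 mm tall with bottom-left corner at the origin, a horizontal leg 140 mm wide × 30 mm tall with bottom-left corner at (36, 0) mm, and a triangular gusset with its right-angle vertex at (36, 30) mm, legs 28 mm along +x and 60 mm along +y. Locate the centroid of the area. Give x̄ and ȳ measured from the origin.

x̄ = 55.60 mm, ȳ = 48.85 mm

vertical leg: A = 36 × 150 = 5400.00, centroid at (18.00, 75.00).
horizontal leg: A = 140 × 30 = 4200.00, centroid at (106.00, 15.00).
gusset: A = ½·28·60 = 840.00, centroid at (45.33, 50.00).
ΣA = 10440.00 mm²
ΣAx̄ = (5400.00)(18.00) + (4200.00)(106.00) + (840.00)(45.33) = 580480.00 mm³
ΣAȳ = (5400.00)(75.00) + (4200.00)(15.00) + (840.00)(50.00) = 510000.00 mm³
x̄ = 580480.00 / 10440.00 = 55.60 mm
ȳ = 510000.00 / 10440.00 = 48.85 mm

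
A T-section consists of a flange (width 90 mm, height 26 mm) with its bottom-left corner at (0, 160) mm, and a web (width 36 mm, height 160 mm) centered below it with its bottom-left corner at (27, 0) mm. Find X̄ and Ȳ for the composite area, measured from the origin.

Part | A | x̄ᵢ | ȳᵢ | A·x̄ᵢ | A·ȳᵢ
web | 5760.00 | 45.00 | 80.00 | 259200.00 | 460800.00
flange | 2340.00 | 45.00 | 173.00 | 105300.00 | 404820.00
Σ | 8100.00 |  |  | 364500.00 | 865620.00
X̄ = 364500.00 / 8100.00 = 45.00 mm
Ȳ = 865620.00 / 8100.00 = 106.87 mm

X̄ = 45.00 mm, Ȳ = 106.87 mm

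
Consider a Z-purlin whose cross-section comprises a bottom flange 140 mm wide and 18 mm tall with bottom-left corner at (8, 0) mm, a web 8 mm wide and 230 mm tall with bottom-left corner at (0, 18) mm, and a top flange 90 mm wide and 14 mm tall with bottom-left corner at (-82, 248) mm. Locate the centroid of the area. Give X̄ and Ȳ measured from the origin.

X̄ = 27.99 mm, Ȳ = 104.75 mm

Part | A | x̄ᵢ | ȳᵢ | A·x̄ᵢ | A·ȳᵢ
bottom flange | 2520.00 | 78.00 | 9.00 | 196560.00 | 22680.00
web | 1840.00 | 4.00 | 133.00 | 7360.00 | 244720.00
top flange | 1260.00 | -37.00 | 255.00 | -46620.00 | 321300.00
Σ | 5620.00 |  |  | 157300.00 | 588700.00
X̄ = 157300.00 / 5620.00 = 27.99 mm
Ȳ = 588700.00 / 5620.00 = 104.75 mm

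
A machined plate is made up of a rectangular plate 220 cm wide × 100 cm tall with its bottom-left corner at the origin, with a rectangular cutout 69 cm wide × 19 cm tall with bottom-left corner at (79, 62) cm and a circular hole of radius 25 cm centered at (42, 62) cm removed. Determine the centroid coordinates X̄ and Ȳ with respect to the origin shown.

X̄ = 116.89 cm, Ȳ = 47.24 cm

plate: A = 220 × 100 = 22000.00, centroid at (110.00, 50.00).
hole 1: A = −(69 × 19) = -1311.00, centroid at (113.50, 71.50).
hole 2: A = −π·25² = -1963.50, centroid at (42.00, 62.00).
ΣA = 18725.50 cm²
ΣAX̄ = (22000.00)(110.00) + (-1311.00)(113.50) + (-1963.50)(42.00) = 2188734.69 cm³
ΣAȲ = (22000.00)(50.00) + (-1311.00)(71.50) + (-1963.50)(62.00) = 884526.78 cm³
X̄ = 2188734.69 / 18725.50 = 116.89 cm
Ȳ = 884526.78 / 18725.50 = 47.24 cm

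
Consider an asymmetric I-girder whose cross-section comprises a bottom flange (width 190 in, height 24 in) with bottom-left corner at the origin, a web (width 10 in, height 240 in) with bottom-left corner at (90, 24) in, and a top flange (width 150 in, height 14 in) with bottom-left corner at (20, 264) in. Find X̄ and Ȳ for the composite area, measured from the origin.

X̄ = 95.00 in, Ȳ = 107.00 in

bottom flange: A = 190 × 24 = 4560.00, centroid at (95.00, 12.00).
web: A = 10 × 240 = 2400.00, centroid at (95.00, 144.00).
top flange: A = 150 × 14 = 2100.00, centroid at (95.00, 271.00).
ΣA = 9060.00 in²
ΣAX̄ = (4560.00)(95.00) + (2400.00)(95.00) + (2100.00)(95.00) = 860700.00 in³
ΣAȲ = (4560.00)(12.00) + (2400.00)(144.00) + (2100.00)(271.00) = 969420.00 in³
X̄ = 860700.00 / 9060.00 = 95.00 in
Ȳ = 969420.00 / 9060.00 = 107.00 in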